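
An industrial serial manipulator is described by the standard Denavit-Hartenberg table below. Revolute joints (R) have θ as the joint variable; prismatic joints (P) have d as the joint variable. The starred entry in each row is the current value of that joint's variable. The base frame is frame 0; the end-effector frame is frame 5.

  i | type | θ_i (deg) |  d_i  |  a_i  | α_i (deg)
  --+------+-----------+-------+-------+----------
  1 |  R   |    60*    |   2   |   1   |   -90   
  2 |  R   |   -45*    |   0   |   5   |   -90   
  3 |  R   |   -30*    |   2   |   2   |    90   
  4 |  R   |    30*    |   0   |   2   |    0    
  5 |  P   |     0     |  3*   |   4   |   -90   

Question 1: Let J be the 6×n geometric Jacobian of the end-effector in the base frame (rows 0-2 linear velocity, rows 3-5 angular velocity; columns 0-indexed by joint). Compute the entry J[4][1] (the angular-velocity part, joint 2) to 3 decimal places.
axis z_1 = (-0.8660,0.5000,0.0000); lever o_n−o_1 = (-0.1575,12.1196,3.3461)
cross product → J_v[:, 1] = (1.6730,2.8978,-10.4171)
J_ω[:, 1] = z_1
entry J[4][1] = 0.5000

0.500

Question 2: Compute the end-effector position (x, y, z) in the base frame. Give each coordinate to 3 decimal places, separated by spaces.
0.343 12.986 5.346

after link 1: o_1 = (0.5000, 0.8660, 2.0000)
after link 2: o_2 = (2.2678, 3.9279, 5.5355)
after link 3: o_3 = (2.7212, 6.7133, 5.3461)
after link 4: o_4 = (2.8551, 8.6772, 5.6996)
after link 5: o_5 = (0.3425, 12.9856, 5.3461)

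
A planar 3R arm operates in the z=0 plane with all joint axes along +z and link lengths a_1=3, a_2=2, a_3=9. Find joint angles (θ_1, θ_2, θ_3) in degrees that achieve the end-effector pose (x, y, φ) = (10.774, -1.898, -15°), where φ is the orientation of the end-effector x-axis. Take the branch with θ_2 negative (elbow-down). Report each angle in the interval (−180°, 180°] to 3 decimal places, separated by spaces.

53.440 -134.996 66.557

wrist centre = target − a_3·(cos φ, sin φ) = (2.0807, 0.4314)
cos θ_2 = (4.5153−3²−2²)/(2·3·2) = -0.7071; θ_2 = -134.9964° (elbow-down)
β = atan2(0.4314,2.0807) = 11.7128°; ψ = atan2(-1.4143,1.5859) = -41.7270°
θ_1 = β − ψ = 53.4398°
θ_3 = φ − θ_1 − θ_2 = 66.5566° (wrapped to (-180°,180°])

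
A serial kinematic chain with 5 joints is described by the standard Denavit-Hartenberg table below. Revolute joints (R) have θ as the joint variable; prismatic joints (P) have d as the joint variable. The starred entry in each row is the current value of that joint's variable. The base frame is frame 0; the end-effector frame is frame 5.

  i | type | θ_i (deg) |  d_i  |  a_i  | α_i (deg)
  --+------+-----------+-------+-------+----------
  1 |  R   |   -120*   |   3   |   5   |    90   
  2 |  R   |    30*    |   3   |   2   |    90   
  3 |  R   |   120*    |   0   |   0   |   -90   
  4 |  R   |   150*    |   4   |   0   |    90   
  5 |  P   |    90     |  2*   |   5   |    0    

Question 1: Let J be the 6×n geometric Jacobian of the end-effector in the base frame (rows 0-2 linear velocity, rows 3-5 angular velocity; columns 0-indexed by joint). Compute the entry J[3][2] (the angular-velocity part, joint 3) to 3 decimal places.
axis z_2 = (-0.2500,-0.4330,-0.8660); lever o_n−o_2 = (7.1716,5.1537,-2.6471)
cross product → J_v[:, 2] = (5.6095,-6.8726,1.8170)
J_ω[:, 2] = z_2
entry J[3][2] = -0.2500

-0.250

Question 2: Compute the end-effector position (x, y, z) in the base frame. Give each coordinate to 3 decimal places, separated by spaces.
after link 1: o_1 = (-2.5000, -4.3301, 3.0000)
after link 2: o_2 = (-5.9641, -4.3301, 4.0000)
after link 3: o_3 = (-5.9641, -4.3301, 4.0000)
after link 4: o_4 = (-2.7321, -2.7321, 2.2679)
after link 5: o_5 = (1.2075, 0.8236, 1.3529)

1.208 0.824 1.353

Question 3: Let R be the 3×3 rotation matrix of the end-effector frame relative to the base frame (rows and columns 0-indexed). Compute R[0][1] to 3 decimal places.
End-effector y-axis (col 1 of R) = (-0.5870,0.4833,-0.6495)
R[0][1] = -0.5870

-0.587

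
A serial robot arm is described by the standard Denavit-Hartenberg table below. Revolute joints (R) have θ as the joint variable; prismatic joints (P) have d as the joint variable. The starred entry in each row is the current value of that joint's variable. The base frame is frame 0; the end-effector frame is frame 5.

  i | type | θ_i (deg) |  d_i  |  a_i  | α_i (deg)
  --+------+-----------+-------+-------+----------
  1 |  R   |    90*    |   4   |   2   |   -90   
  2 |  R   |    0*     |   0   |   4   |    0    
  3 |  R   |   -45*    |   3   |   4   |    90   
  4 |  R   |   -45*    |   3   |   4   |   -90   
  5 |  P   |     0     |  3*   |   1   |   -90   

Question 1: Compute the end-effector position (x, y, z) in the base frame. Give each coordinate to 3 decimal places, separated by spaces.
after link 1: o_1 = (0.0000, 2.0000, 4.0000)
after link 2: o_2 = (0.0000, 6.0000, 4.0000)
after link 3: o_3 = (-3.0000, 8.8284, 6.8284)
after link 4: o_4 = (-0.1716, 8.7071, 10.9497)
after link 5: o_5 = (-1.5858, 10.7071, 12.9497)

-1.586 10.707 12.950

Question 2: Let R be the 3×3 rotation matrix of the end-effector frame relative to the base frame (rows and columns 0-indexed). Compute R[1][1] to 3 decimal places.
End-effector y-axis (col 1 of R) = (0.7071,-0.5000,-0.5000)
R[1][1] = -0.5000

-0.500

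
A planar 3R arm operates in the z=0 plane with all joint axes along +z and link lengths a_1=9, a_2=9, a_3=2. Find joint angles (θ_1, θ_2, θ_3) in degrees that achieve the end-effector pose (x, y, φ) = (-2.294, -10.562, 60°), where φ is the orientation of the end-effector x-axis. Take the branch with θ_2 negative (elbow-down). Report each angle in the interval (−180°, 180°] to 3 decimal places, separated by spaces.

-59.998 -90.002 -150.000

wrist centre = target − a_3·(cos φ, sin φ) = (-3.2940, -12.2941)
cos θ_2 = (161.9941−9²−9²)/(2·9·9) = -0.0000; θ_2 = -90.0021° (elbow-down)
β = atan2(-12.2941,-3.2940) = -104.9992°; ψ = atan2(-9.0000,8.9997) = -45.0010°
θ_1 = β − ψ = -59.9982°
θ_3 = φ − θ_1 − θ_2 = -149.9997° (wrapped to (-180°,180°])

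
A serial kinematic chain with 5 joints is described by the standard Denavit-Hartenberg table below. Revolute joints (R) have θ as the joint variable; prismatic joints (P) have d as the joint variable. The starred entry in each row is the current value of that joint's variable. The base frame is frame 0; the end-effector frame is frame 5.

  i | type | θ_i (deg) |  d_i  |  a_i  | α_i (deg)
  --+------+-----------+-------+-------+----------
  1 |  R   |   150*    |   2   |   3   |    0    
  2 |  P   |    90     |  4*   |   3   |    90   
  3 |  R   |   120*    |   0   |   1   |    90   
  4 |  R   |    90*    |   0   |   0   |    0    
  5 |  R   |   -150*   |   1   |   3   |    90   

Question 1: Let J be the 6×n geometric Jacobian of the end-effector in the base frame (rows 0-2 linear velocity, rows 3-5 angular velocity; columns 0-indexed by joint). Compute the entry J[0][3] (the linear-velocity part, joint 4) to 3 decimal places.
-0.650

axis z_3 = (-0.4330,-0.7500,0.5000); lever o_n−o_3 = (2.1920,-1.3995,1.7990)
cross product → J_v[:, 3] = (-0.6495,1.8750,2.2500)
J_ω[:, 3] = z_3
entry J[0][3] = -0.6495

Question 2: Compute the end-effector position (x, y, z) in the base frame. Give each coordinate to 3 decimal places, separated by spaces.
-1.656 -2.065 8.665

after link 1: o_1 = (-2.5981, 1.5000, 2.0000)
after link 2: o_2 = (-4.0981, -1.0981, 6.0000)
after link 3: o_3 = (-3.8481, -0.6651, 6.8660)
after link 4: o_4 = (-3.8481, -0.6651, 6.8660)
after link 5: o_5 = (-1.6561, -2.0646, 8.6651)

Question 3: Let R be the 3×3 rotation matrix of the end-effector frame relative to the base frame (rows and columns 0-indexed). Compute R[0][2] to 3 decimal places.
End-effector z-axis (col 2 of R) = (0.2165,-0.6250,-0.7500)
R[0][2] = 0.2165

0.217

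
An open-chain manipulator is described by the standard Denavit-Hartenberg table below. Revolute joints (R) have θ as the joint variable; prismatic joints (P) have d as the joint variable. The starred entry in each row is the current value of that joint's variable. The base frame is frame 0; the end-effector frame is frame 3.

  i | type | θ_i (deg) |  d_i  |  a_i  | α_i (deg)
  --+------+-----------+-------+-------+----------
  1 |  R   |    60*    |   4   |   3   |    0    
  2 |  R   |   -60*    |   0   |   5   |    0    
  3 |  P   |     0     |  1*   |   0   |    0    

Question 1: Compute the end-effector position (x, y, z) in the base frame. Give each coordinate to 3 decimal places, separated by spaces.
6.500 2.598 5.000

after link 1: o_1 = (1.5000, 2.5981, 4.0000)
after link 2: o_2 = (6.5000, 2.5981, 4.0000)
after link 3: o_3 = (6.5000, 2.5981, 5.0000)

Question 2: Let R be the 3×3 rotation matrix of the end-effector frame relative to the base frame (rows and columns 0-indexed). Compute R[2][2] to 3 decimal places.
End-effector z-axis (col 2 of R) = (0.0000,0.0000,1.0000)
R[2][2] = 1.0000

1.000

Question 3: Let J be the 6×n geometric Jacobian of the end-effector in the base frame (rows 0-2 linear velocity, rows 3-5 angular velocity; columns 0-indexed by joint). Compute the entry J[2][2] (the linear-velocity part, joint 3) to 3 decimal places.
prismatic axis z_2 = (0.0000,0.0000,1.0000)
J_v[:, 2] = z_2; J_ω[:, 2] = (0,0,0)
entry J[2][2] = 1.0000

1.000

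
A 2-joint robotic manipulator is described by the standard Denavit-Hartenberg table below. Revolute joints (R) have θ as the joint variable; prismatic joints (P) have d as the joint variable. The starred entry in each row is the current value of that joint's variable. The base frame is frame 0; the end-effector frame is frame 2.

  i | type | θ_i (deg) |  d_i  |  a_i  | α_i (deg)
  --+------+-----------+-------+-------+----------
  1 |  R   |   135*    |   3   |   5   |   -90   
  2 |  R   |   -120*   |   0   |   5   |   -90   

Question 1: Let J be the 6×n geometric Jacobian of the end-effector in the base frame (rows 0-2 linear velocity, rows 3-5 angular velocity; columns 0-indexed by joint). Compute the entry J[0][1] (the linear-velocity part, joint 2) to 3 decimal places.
-3.062

axis z_1 = (-0.7071,-0.7071,0.0000); lever o_n−o_1 = (1.7678,-1.7678,4.3301)
cross product → J_v[:, 1] = (-3.0619,3.0619,2.5000)
J_ω[:, 1] = z_1
entry J[0][1] = -3.0619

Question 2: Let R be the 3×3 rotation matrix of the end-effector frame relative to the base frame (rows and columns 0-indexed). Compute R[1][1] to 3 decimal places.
0.707

End-effector y-axis (col 1 of R) = (0.7071,0.7071,-0.0000)
R[1][1] = 0.7071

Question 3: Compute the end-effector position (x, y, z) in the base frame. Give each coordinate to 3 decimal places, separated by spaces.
after link 1: o_1 = (-3.5355, 3.5355, 3.0000)
after link 2: o_2 = (-1.7678, 1.7678, 7.3301)

-1.768 1.768 7.330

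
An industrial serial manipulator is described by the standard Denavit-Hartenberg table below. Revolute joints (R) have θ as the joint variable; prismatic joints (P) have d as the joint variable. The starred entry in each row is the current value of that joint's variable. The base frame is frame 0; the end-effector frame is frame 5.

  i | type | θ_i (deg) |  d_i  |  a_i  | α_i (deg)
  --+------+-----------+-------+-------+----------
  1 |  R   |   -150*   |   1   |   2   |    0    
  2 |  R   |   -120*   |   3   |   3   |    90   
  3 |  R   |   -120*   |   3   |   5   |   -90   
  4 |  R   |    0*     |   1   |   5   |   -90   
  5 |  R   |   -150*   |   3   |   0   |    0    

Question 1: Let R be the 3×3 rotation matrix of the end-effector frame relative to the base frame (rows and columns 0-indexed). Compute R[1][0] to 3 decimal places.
0.866

End-effector x-axis (col 0 of R) = (-0.0000,0.8660,0.5000)
R[1][0] = 0.8660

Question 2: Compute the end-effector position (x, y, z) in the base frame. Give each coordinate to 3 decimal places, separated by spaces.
-1.732 -2.134 -5.160

after link 1: o_1 = (-1.7321, -1.0000, 1.0000)
after link 2: o_2 = (-1.7321, 2.0000, 4.0000)
after link 3: o_3 = (1.2679, -0.5000, -0.3301)
after link 4: o_4 = (1.2679, -2.1340, -5.1603)
after link 5: o_5 = (-1.7321, -2.1340, -5.1603)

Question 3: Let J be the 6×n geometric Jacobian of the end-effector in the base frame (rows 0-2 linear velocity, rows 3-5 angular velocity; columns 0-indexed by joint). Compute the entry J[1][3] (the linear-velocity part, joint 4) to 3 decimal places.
axis z_3 = (-0.0000,0.8660,-0.5000); lever o_n−o_3 = (-3.0000,-1.6340,-4.8301)
cross product → J_v[:, 3] = (-5.0000,1.5000,2.5981)
J_ω[:, 3] = z_3
entry J[1][3] = 1.5000

1.500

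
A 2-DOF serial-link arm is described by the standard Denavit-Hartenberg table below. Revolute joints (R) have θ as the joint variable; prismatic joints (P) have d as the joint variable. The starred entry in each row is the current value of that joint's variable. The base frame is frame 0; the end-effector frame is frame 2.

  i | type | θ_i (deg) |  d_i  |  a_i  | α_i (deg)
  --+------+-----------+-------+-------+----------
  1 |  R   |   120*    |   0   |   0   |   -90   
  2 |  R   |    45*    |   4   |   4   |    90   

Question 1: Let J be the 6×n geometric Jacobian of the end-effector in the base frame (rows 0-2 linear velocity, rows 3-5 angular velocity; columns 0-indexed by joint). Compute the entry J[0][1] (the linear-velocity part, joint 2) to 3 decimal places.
1.414

axis z_1 = (-0.8660,-0.5000,0.0000); lever o_n−o_1 = (-4.8783,0.4495,-2.8284)
cross product → J_v[:, 1] = (1.4142,-2.4495,-2.8284)
J_ω[:, 1] = z_1
entry J[0][1] = 1.4142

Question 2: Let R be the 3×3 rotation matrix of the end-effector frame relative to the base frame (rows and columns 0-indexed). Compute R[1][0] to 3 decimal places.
End-effector x-axis (col 0 of R) = (-0.3536,0.6124,-0.7071)
R[1][0] = 0.6124

0.612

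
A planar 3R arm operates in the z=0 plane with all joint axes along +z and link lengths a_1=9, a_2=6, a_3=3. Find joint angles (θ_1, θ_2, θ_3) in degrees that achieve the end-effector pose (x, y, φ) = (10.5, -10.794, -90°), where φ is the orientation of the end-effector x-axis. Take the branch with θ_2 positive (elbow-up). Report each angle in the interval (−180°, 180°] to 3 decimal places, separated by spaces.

-60.000 60.002 -90.002

wrist centre = target − a_3·(cos φ, sin φ) = (10.5000, -7.7940)
cos θ_2 = (170.9964−9²−6²)/(2·9·6) = 0.5000; θ_2 = 60.0022° (elbow-up)
β = atan2(-7.7940,10.5000) = -36.5860°; ψ = atan2(5.1963,11.9998) = 23.4140°
θ_1 = β − ψ = -60.0000°
θ_3 = φ − θ_1 − θ_2 = -90.0022° (wrapped to (-180°,180°])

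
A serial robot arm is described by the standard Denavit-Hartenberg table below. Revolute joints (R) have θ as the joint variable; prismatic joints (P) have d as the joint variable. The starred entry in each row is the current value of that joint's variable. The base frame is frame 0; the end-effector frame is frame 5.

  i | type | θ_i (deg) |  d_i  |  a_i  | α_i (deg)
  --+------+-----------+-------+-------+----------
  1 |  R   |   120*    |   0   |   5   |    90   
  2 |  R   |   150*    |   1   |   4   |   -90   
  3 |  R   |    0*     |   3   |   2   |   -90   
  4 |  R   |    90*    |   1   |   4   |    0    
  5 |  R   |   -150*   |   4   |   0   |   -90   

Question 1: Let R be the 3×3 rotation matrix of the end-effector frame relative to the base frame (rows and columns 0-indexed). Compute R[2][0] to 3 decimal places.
End-effector x-axis (col 0 of R) = (0.4330,-0.7500,-0.5000)
R[2][0] = -0.5000

-0.500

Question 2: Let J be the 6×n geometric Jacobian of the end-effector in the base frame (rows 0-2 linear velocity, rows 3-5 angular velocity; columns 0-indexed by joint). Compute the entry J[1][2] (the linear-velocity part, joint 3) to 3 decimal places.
2.750

axis z_2 = (0.2500,-0.4330,-0.8660); lever o_n−o_2 = (-3.7141,-3.5670,1.8660)
cross product → J_v[:, 2] = (-3.8971,2.7500,-2.5000)
J_ω[:, 2] = z_2
entry J[1][2] = 2.7500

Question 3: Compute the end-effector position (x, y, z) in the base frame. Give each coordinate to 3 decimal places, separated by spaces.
-3.616 -1.737 3.866

after link 1: o_1 = (-2.5000, 4.3301, 0.0000)
after link 2: o_2 = (0.0981, 1.8301, 2.0000)
after link 3: o_3 = (1.7141, -0.9689, 0.4019)
after link 4: o_4 = (-0.1519, 0.2631, 3.8660)
after link 5: o_5 = (-3.6160, -1.7369, 3.8660)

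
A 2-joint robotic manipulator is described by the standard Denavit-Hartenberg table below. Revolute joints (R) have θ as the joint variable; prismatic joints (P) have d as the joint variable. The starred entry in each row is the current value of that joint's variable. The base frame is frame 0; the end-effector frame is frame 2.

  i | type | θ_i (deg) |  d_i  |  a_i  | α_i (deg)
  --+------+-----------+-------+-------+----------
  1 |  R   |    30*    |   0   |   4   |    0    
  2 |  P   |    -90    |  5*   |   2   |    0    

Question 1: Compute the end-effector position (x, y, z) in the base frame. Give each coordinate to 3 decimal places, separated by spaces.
4.464 0.268 5.000

after link 1: o_1 = (3.4641, 2.0000, 0.0000)
after link 2: o_2 = (4.4641, 0.2679, 5.0000)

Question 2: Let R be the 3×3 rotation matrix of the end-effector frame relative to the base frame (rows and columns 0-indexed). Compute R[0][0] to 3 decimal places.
End-effector x-axis (col 0 of R) = (0.5000,-0.8660,0.0000)
R[0][0] = 0.5000

0.500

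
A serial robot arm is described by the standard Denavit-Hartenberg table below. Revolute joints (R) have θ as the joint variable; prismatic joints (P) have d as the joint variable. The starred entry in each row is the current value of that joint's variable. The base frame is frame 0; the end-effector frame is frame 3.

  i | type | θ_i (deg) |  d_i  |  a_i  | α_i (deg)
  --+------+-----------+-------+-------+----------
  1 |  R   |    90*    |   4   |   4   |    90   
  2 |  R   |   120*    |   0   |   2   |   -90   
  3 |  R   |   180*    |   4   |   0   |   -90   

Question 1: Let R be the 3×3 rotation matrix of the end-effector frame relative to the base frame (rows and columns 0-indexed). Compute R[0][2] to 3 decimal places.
End-effector z-axis (col 2 of R) = (1.0000,-0.0000,-0.0000)
R[0][2] = 1.0000

1.000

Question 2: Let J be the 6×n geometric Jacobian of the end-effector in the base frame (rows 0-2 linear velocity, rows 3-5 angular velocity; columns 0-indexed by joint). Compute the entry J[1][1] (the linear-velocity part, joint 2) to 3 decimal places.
0.268

axis z_1 = (1.0000,-0.0000,0.0000); lever o_n−o_1 = (-0.0000,-4.4641,-0.2679)
cross product → J_v[:, 1] = (0.0000,0.2679,-4.4641)
J_ω[:, 1] = z_1
entry J[1][1] = 0.2679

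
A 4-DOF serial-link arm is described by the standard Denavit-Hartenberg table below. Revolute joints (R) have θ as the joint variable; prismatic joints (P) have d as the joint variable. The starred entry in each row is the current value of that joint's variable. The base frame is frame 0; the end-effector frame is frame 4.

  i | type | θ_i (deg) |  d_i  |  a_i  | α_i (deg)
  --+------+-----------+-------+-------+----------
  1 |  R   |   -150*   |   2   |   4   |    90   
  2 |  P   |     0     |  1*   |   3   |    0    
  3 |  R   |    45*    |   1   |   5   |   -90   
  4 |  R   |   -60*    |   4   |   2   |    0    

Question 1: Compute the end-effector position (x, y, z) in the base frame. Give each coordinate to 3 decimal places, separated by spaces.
after link 1: o_1 = (-3.4641, -2.0000, 2.0000)
after link 2: o_2 = (-6.5622, -2.6340, 2.0000)
after link 3: o_3 = (-10.1240, -3.5357, 5.5355)
after link 4: o_4 = (-9.1529, -0.9751, 9.0711)

-9.153 -0.975 9.071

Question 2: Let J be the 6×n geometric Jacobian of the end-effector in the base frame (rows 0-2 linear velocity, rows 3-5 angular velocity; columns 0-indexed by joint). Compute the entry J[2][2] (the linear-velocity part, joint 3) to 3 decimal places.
1.414

axis z_2 = (-0.5000,0.8660,0.0000); lever o_n−o_2 = (-2.5908,1.6589,7.0711)
cross product → J_v[:, 2] = (6.1237,3.5355,1.4142)
J_ω[:, 2] = z_2
entry J[2][2] = 1.4142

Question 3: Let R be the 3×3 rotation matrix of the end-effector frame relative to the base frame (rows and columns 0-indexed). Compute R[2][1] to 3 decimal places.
End-effector y-axis (col 1 of R) = (-0.2803,-0.7392,0.6124)
R[2][1] = 0.6124

0.612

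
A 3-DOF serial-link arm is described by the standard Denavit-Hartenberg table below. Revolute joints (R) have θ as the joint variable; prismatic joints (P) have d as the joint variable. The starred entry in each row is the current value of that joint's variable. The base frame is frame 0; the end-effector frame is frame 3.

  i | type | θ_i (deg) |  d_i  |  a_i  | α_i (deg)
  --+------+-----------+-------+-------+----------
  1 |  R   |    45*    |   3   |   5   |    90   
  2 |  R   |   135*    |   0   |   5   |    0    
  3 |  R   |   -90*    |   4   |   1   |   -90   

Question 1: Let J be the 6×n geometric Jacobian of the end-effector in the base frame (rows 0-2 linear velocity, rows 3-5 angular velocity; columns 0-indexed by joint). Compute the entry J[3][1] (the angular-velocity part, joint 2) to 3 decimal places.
axis z_1 = (0.7071,-0.7071,0.0000); lever o_n−o_1 = (0.8284,-4.8284,4.2426)
cross product → J_v[:, 1] = (-3.0000,-3.0000,-2.8284)
J_ω[:, 1] = z_1
entry J[3][1] = 0.7071

0.707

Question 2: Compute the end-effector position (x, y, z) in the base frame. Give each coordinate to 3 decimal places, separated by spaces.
after link 1: o_1 = (3.5355, 3.5355, 3.0000)
after link 2: o_2 = (1.0355, 1.0355, 6.5355)
after link 3: o_3 = (4.3640, -1.2929, 7.2426)

4.364 -1.293 7.243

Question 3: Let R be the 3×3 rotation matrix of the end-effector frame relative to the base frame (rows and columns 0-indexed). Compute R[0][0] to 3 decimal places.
End-effector x-axis (col 0 of R) = (0.5000,0.5000,0.7071)
R[0][0] = 0.5000

0.500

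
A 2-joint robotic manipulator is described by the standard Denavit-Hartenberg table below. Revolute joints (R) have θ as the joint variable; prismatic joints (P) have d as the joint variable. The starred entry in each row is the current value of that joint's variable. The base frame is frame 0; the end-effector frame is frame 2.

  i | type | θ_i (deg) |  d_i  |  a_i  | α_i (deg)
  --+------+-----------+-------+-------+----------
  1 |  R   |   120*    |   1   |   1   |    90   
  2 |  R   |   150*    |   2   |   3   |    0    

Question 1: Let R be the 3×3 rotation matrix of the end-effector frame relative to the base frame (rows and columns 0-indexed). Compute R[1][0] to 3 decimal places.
-0.750

End-effector x-axis (col 0 of R) = (0.4330,-0.7500,0.5000)
R[1][0] = -0.7500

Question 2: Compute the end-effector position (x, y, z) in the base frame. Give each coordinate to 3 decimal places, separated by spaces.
2.531 -0.384 2.500

after link 1: o_1 = (-0.5000, 0.8660, 1.0000)
after link 2: o_2 = (2.5311, -0.3840, 2.5000)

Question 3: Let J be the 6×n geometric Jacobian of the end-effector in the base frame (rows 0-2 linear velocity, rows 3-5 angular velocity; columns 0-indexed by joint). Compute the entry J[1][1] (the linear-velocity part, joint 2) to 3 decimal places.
axis z_1 = (0.8660,0.5000,0.0000); lever o_n−o_1 = (3.0311,-1.2500,1.5000)
cross product → J_v[:, 1] = (0.7500,-1.2990,-2.5981)
J_ω[:, 1] = z_1
entry J[1][1] = -1.2990

-1.299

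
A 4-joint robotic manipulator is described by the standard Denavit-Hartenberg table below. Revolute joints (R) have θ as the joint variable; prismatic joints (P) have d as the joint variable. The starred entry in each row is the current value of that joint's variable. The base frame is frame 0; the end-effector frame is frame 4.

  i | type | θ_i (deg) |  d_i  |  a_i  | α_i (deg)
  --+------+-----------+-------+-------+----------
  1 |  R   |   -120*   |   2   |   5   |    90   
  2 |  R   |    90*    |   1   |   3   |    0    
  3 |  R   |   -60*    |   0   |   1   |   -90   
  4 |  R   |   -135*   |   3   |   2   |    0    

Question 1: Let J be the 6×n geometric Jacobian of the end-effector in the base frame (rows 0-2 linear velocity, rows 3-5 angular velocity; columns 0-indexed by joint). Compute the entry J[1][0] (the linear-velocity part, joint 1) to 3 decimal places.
axis z_0 = ẑ; lever o_n−o_0 = (-3.6614,-1.5133,7.3910)
cross product → J_v[:, 0] = (1.5133,-3.6614,0.0000)
J_ω[:, 0] = z_0
entry J[1][0] = -3.6614

-3.661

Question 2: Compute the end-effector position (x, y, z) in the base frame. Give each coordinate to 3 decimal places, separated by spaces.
after link 1: o_1 = (-2.5000, -4.3301, 2.0000)
after link 2: o_2 = (-3.3660, -3.8301, 5.0000)
after link 3: o_3 = (-3.7990, -4.5801, 5.5000)
after link 4: o_4 = (-3.6614, -1.5133, 7.3910)

-3.661 -1.513 7.391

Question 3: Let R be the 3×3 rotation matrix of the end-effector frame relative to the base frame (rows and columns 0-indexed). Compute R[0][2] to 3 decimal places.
0.250

End-effector z-axis (col 2 of R) = (0.2500,0.4330,0.8660)
R[0][2] = 0.2500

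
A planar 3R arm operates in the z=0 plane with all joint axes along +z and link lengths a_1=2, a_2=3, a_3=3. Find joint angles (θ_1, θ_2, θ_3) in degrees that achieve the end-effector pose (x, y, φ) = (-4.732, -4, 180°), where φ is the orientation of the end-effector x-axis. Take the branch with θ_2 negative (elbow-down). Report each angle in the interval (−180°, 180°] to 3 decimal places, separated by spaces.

wrist centre = target − a_3·(cos φ, sin φ) = (-1.7320, -4.0000)
cos θ_2 = (18.9998−2²−3²)/(2·2·3) = 0.5000; θ_2 = -60.0010° (elbow-down)
β = atan2(-4.0000,-1.7320) = -113.4126°; ψ = atan2(-2.5981,3.5000) = -36.5874°
θ_1 = β − ψ = -76.8252°
θ_3 = φ − θ_1 − θ_2 = -43.1738° (wrapped to (-180°,180°])

-76.825 -60.001 -43.174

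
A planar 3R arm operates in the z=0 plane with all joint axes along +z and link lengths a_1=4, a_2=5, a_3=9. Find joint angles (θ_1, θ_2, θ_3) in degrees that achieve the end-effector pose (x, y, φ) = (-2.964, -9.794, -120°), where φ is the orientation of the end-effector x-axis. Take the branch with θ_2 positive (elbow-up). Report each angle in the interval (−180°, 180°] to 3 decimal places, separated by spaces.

-149.997 150.002 -120.005

wrist centre = target − a_3·(cos φ, sin φ) = (1.5360, -1.9998)
cos θ_2 = (6.3584−4²−5²)/(2·4·5) = -0.8660; θ_2 = 150.0017° (elbow-up)
β = atan2(-1.9998,1.5360) = -52.4726°; ψ = atan2(2.4999,-0.3302) = 97.5245°
θ_1 = β − ψ = -149.9971°
θ_3 = φ − θ_1 − θ_2 = -120.0046° (wrapped to (-180°,180°])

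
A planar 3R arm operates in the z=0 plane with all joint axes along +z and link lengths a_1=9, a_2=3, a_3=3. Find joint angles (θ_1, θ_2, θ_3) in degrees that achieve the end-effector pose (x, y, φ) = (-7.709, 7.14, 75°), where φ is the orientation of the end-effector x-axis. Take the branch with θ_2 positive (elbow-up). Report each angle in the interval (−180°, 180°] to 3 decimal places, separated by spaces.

wrist centre = target − a_3·(cos φ, sin φ) = (-8.4855, 4.2422)
cos θ_2 = (89.9994−9²−3²)/(2·9·3) = -0.0000; θ_2 = 90.0006° (elbow-up)
β = atan2(4.2422,-8.4855) = 153.4377°; ψ = atan2(3.0000,9.0000) = 18.4350°
θ_1 = β − ψ = 135.0027°
θ_3 = φ − θ_1 − θ_2 = -150.0033° (wrapped to (-180°,180°])

135.003 90.001 -150.003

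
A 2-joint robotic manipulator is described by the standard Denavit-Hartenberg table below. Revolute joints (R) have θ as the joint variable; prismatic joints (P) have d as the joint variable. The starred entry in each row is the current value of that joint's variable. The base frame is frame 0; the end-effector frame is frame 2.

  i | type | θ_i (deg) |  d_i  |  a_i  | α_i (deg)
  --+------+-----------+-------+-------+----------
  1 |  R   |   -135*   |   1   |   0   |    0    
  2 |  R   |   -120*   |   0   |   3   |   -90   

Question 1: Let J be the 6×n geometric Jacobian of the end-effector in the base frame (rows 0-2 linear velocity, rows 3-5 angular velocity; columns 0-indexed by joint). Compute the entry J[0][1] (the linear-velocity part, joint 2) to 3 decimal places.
axis z_1 = (0.0000,0.0000,1.0000); lever o_n−o_1 = (-0.7765,2.8978,0.0000)
cross product → J_v[:, 1] = (-2.8978,-0.7765,0.0000)
J_ω[:, 1] = z_1
entry J[0][1] = -2.8978

-2.898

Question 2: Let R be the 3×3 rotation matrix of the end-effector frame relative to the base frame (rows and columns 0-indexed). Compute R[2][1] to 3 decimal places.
End-effector y-axis (col 1 of R) = (-0.0000,-0.0000,-1.0000)
R[2][1] = -1.0000

-1.000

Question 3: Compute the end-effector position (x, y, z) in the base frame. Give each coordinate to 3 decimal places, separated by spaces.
-0.776 2.898 1.000

after link 1: o_1 = (0.0000, 0.0000, 1.0000)
after link 2: o_2 = (-0.7765, 2.8978, 1.0000)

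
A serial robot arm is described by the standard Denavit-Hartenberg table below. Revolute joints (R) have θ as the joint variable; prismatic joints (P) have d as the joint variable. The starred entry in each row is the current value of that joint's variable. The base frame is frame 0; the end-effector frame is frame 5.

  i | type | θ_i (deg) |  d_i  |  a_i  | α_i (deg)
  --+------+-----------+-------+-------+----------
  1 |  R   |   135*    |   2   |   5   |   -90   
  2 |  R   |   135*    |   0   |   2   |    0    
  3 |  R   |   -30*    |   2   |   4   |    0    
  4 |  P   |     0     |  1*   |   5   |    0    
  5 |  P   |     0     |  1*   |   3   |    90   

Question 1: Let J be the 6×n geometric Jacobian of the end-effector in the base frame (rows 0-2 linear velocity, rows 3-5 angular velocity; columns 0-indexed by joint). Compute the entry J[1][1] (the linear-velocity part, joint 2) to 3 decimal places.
-9.196

axis z_1 = (-0.7071,-0.7071,0.0000); lever o_n−o_1 = (0.3677,-6.0246,-13.0053)
cross product → J_v[:, 1] = (9.1962,-9.1962,4.5200)
J_ω[:, 1] = z_1
entry J[1][1] = -9.1962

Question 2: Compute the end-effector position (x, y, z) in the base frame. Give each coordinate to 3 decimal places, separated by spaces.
after link 1: o_1 = (-3.5355, 3.5355, 2.0000)
after link 2: o_2 = (-2.5355, 2.5355, 0.5858)
after link 3: o_3 = (-3.2177, 0.3893, -3.2779)
after link 4: o_4 = (-3.0097, -1.2329, -8.1075)
after link 5: o_5 = (-3.1678, -2.4890, -11.0053)

-3.168 -2.489 -11.005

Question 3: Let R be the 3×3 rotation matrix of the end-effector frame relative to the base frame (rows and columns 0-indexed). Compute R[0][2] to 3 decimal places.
End-effector z-axis (col 2 of R) = (-0.6830,0.6830,-0.2588)
R[0][2] = -0.6830

-0.683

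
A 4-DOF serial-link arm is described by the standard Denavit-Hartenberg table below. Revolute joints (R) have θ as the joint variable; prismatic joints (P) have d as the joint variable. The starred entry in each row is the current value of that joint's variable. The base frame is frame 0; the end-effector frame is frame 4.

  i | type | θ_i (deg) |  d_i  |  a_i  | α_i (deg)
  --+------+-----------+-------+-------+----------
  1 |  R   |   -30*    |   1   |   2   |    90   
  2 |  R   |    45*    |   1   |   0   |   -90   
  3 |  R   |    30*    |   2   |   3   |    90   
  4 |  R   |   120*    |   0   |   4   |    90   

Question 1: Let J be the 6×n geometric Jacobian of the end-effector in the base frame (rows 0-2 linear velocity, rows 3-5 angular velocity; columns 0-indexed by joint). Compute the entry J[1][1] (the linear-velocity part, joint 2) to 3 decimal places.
axis z_1 = (-0.5000,-0.8660,0.0000); lever o_n−o_1 = (-3.0657,1.1927,4.4761)
cross product → J_v[:, 1] = (-3.8764,2.2380,-3.2513)
J_ω[:, 1] = z_1
entry J[1][1] = 2.2380

2.238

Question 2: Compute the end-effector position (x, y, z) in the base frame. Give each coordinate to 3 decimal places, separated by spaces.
after link 1: o_1 = (1.7321, -1.0000, 1.0000)
after link 2: o_2 = (1.2321, -1.8660, 1.0000)
after link 3: o_3 = (2.3483, -0.7784, 4.2513)
after link 4: o_4 = (-1.3337, 0.1927, 5.4761)

-1.334 0.193 5.476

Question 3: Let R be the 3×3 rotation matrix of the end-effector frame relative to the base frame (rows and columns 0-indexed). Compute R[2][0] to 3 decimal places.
0.306

End-effector x-axis (col 0 of R) = (-0.9205,0.2428,0.3062)
R[2][0] = 0.3062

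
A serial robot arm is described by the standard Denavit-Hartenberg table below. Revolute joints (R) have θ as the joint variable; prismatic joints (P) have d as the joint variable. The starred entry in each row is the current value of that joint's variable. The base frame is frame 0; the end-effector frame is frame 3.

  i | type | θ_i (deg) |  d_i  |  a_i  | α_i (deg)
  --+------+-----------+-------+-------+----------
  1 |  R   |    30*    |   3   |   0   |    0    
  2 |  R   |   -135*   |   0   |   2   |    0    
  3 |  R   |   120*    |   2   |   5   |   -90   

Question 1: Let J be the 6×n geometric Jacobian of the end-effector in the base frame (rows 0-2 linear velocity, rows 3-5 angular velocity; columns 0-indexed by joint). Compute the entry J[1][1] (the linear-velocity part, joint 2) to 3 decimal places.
4.312

axis z_1 = (0.0000,0.0000,1.0000); lever o_n−o_1 = (4.3120,-0.6378,2.0000)
cross product → J_v[:, 1] = (0.6378,4.3120,-0.0000)
J_ω[:, 1] = z_1
entry J[1][1] = 4.3120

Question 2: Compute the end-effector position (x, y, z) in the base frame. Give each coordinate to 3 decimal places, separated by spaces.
4.312 -0.638 5.000

after link 1: o_1 = (0.0000, 0.0000, 3.0000)
after link 2: o_2 = (-0.5176, -1.9319, 3.0000)
after link 3: o_3 = (4.3120, -0.6378, 5.0000)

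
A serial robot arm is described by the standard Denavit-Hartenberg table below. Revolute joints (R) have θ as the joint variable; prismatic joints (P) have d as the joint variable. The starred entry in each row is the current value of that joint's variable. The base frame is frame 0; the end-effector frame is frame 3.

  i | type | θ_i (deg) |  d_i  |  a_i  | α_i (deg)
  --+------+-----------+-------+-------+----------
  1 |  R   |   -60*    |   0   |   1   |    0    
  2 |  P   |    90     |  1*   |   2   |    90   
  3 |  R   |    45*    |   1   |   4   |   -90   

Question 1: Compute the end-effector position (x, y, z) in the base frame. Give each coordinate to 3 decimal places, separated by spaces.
5.182 0.682 3.828

after link 1: o_1 = (0.5000, -0.8660, 0.0000)
after link 2: o_2 = (2.2321, 0.1340, 1.0000)
after link 3: o_3 = (5.1815, 0.6822, 3.8284)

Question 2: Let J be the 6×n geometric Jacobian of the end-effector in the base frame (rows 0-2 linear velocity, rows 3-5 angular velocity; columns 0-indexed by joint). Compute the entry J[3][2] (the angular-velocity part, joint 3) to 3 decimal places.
axis z_2 = (0.5000,-0.8660,0.0000); lever o_n−o_2 = (2.9495,0.5482,2.8284)
cross product → J_v[:, 2] = (-2.4495,-1.4142,2.8284)
J_ω[:, 2] = z_2
entry J[3][2] = 0.5000

0.500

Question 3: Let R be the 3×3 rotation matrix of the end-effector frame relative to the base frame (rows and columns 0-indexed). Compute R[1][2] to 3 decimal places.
-0.354

End-effector z-axis (col 2 of R) = (-0.6124,-0.3536,0.7071)
R[1][2] = -0.3536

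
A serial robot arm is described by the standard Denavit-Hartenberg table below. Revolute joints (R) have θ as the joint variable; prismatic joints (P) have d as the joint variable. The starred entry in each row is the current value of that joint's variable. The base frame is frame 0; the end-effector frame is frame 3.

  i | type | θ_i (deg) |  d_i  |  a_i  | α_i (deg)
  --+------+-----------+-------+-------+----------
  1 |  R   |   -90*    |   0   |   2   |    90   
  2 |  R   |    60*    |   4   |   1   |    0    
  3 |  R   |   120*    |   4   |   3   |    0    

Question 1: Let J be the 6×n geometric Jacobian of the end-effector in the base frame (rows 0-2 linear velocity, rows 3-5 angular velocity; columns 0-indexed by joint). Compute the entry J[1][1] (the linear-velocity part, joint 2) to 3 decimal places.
0.866

axis z_1 = (-1.0000,-0.0000,0.0000); lever o_n−o_1 = (-8.0000,2.5000,0.8660)
cross product → J_v[:, 1] = (-0.0000,0.8660,-2.5000)
J_ω[:, 1] = z_1
entry J[1][1] = 0.8660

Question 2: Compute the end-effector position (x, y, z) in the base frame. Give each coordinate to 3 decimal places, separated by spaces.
-8.000 0.500 0.866

after link 1: o_1 = (0.0000, -2.0000, 0.0000)
after link 2: o_2 = (-4.0000, -2.5000, 0.8660)
after link 3: o_3 = (-8.0000, 0.5000, 0.8660)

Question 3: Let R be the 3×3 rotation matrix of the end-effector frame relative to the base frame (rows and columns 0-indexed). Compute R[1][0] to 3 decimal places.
End-effector x-axis (col 0 of R) = (-0.0000,1.0000,0.0000)
R[1][0] = 1.0000

1.000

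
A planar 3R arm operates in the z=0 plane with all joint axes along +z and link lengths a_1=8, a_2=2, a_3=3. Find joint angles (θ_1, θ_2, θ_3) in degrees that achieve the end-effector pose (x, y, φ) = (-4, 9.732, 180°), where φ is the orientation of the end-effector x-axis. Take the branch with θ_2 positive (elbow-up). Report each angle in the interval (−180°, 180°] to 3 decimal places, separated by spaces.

89.999 30.004 59.997

wrist centre = target − a_3·(cos φ, sin φ) = (-1.0000, 9.7320)
cos θ_2 = (95.7118−8²−2²)/(2·8·2) = 0.8660; θ_2 = 30.0035° (elbow-up)
β = atan2(9.7320,-1.0000) = 95.8668°; ψ = atan2(1.0001,9.7320) = 5.8674°
θ_1 = β − ψ = 89.9994°
θ_3 = φ − θ_1 − θ_2 = 59.9971° (wrapped to (-180°,180°])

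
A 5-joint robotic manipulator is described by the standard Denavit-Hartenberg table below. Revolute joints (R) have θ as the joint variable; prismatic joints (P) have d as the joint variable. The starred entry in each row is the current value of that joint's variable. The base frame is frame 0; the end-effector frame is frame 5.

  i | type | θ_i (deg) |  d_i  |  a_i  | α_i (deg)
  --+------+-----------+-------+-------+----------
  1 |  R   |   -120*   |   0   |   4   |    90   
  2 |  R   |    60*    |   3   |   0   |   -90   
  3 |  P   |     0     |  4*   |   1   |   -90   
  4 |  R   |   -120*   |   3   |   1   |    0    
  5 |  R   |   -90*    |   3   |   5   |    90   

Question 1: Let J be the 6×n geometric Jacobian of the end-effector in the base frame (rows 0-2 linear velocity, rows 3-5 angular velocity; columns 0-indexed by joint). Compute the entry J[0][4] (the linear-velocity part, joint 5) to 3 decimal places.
2.500

axis z_4 = (0.8660,-0.5000,0.0000); lever o_n−o_4 = (2.5981,-1.5000,-5.0000)
cross product → J_v[:, 4] = (2.5000,4.3301,0.0000)
J_ω[:, 4] = z_4
entry J[0][4] = 2.5000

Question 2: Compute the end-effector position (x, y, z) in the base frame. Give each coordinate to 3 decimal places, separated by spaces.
after link 1: o_1 = (-2.0000, -3.4641, 0.0000)
after link 2: o_2 = (-4.5981, -1.9641, 0.0000)
after link 3: o_3 = (-3.1160, 0.6029, 2.8660)
after link 4: o_4 = (-0.0179, -0.0311, 2.8660)
after link 5: o_5 = (2.5801, -1.5311, -2.1340)

2.580 -1.531 -2.134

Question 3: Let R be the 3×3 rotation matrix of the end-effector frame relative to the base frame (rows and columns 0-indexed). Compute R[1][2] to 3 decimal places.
End-effector z-axis (col 2 of R) = (-0.5000,-0.8660,-0.0000)
R[1][2] = -0.8660

-0.866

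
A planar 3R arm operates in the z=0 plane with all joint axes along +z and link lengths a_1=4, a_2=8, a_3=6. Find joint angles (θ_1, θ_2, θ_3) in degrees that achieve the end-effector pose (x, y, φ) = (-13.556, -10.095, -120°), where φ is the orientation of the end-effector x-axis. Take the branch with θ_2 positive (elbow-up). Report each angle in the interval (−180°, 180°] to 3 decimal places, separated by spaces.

wrist centre = target − a_3·(cos φ, sin φ) = (-10.5560, -4.8988)
cos θ_2 = (135.4278−4²−8²)/(2·4·8) = 0.8661; θ_2 = 29.9960° (elbow-up)
β = atan2(-4.8988,-10.5560) = -155.1048°; ψ = atan2(3.9995,10.9285) = 20.1012°
θ_1 = β − ψ = -175.2061°
θ_3 = φ − θ_1 − θ_2 = 25.2100° (wrapped to (-180°,180°])

-175.206 29.996 25.210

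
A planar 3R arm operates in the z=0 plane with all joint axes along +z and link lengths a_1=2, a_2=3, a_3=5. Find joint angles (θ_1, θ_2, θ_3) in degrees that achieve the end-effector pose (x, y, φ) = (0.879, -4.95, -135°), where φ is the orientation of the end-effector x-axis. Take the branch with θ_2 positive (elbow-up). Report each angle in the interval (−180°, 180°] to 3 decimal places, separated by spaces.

-44.987 44.976 -134.989

wrist centre = target − a_3·(cos φ, sin φ) = (4.4145, -1.4145)
cos θ_2 = (21.4888−2²−3²)/(2·2·3) = 0.7074; θ_2 = 44.9761° (elbow-up)
β = atan2(-1.4145,4.4145) = -17.7660°; ψ = atan2(2.1204,4.1222) = 27.2210°
θ_1 = β − ψ = -44.9870°
θ_3 = φ − θ_1 − θ_2 = -134.9891° (wrapped to (-180°,180°])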